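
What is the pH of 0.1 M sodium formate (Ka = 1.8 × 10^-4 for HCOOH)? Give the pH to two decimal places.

HCOO- is the conjugate base of the weak acid HCOOH.
Kb = Kw/Ka = 1.0×10^-14 / 1.8 × 10^-4 = 5.56 × 10^-11
Let x = [OH-] at equilibrium. Kb = x²/(0.1 − x).
Since Kb ≪ C₀, x ≈ √(Kb·C₀) = 2.36 × 10^-6 M.
Check: 0.0024% ionized — well under 5%, approximation valid.
pOH = −log(2.36 × 10^-6) = 5.63; pH = 14.00 − 5.63 = 8.37

pH = 8.37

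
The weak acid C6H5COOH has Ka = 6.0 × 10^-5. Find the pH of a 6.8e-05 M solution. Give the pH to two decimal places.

pH = 4.39

C6H5COOH ⇌ C6H5COO- + H+
From the ICE table, Ka = [H+]²/(6.8e-05 − [H+]) = 6.0 × 10^-5.
The 5% rule fails; solving [H+]² + Ka·[H+] − Ka·C₀ = 0 exactly:
[H+] = (−Ka + √(Ka² + 4·Ka·C₀))/2 = 4.06 × 10^-5 M
pH = −log(4.06 × 10^-5) = 4.39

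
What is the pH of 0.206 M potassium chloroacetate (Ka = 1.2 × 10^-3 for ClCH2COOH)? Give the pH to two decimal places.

pH = 8.12

ClCH2COO- is the conjugate base of the weak acid ClCH2COOH.
Kb = Kw/Ka = 1.0×10^-14 / 1.2 × 10^-3 = 8.33 × 10^-12
From the ICE table, Kb = [OH-]²/(0.206 − [OH-]) = 8.33 × 10^-12.
Assume [OH-] ≪ 0.206: [OH-] ≈ √(8.33 × 10^-12 × 0.206) = 1.31 × 10^-6 M
Check: 0.00064% ionized — well under 5%, approximation valid.
pOH = 5.88, so pH = 14.00 − pOH = 8.12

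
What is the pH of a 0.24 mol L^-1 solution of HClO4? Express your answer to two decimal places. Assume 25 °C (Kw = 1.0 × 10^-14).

pH = 0.62

HClO4 is a strong acid and dissociates completely, so [H+] = 0.24 M.
pH = -log(0.24) = 0.62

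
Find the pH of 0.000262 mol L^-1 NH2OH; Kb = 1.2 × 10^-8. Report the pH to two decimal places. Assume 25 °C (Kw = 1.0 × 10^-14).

pH = 8.25

NH2OH + H2O ⇌ NH3OH+ + OH-
From the ICE table, Kb = [OH-]²/(0.000262 − [OH-]) = 1.2 × 10^-8.
Since Kb ≪ C₀, [OH-] ≈ √(Kb·C₀) = 1.77 × 10^-6 M.
pOH = −log(1.77 × 10^-6) = 5.75; pH = 14.00 − 5.75 = 8.25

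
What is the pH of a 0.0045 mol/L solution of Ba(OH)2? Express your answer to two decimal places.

Ba(OH)2 is a strong base (each formula unit releases 2 OH-); [OH-] = 0.009 M.
pOH = -log(0.009) = 2.05
pH = 14.00 - 2.05 = 11.95

pH = 11.95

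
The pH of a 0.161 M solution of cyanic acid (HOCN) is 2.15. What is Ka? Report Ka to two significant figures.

[H+] = 10^(-2.15) = 7.08 × 10^-3 M
At equilibrium [HA] = 0.161 − 7.08 × 10^-3 = 1.54 × 10^-1 M
Ka = [H+][A-]/[HA] = (7.08 × 10^-3)² / 1.54 × 10^-1 = 3.3 × 10^-4

Ka = 3.3 × 10^-4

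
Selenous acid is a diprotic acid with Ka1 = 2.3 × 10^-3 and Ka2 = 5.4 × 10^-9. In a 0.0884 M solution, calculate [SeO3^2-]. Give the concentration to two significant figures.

First ionization gives [H+] ≈ [HSeO3-] = 1.32 × 10^-2 M.
Second step: Ka2 = [H+][SeO3^2-]/[HSeO3-] ≈ [SeO3^2-] (since [H+] ≈ [HSeO3-]).
So [SeO3^2-] ≈ Ka2.

5.4 × 10^-9 M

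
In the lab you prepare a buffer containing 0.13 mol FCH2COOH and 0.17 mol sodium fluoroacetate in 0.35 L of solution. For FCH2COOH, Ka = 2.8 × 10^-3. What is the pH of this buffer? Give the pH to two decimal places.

pKa = −log(2.8 × 10^-3) = 2.553
Using pH = pKa + log([base]/[acid]) with [base]/[acid] = 0.17/0.13:
pH = 2.553 + (+0.117) = 2.67

pH = 2.67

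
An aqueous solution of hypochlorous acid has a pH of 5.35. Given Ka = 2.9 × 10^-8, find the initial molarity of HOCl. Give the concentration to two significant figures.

C₀ = 6.9 × 10^-4 M

[H+] = 10^(-5.35) = 4.47 × 10^-6 M = x
Ka = x²/(C₀ − x) ⇒ C₀ = x + x²/Ka
C₀ = 4.47 × 10^-6 + (4.47 × 10^-6)²/(2.9 × 10^-8) = 6.93 × 10^-4 M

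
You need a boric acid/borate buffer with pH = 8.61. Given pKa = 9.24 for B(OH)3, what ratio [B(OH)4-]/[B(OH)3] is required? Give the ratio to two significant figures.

ratio = 0.23

pH = pKa + log(r) ⇒ log(r) = 8.61 − 9.24 = -0.63
r = [B(OH)4-]/[B(OH)3] = 10^(-0.63) = 0.234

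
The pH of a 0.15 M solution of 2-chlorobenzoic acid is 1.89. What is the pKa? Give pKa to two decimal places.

pKa = 2.92

[H+] = 10^(-1.89) = 1.29 × 10^-2 M
At equilibrium [HA] = 0.15 − 1.29 × 10^-2 = 1.37 × 10^-1 M
Ka = [H+][A-]/[HA] = (1.29 × 10^-2)² / 1.37 × 10^-1 = 1.21 × 10^-3
pKa = -log(1.21 × 10^-3) = 2.92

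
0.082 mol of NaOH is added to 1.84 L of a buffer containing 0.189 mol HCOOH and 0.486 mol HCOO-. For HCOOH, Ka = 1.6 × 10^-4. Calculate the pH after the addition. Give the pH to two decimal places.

After neutralization: n(HCOOH) = 0.107 mol, n(HCOO-) = 0.568 mol.
pKa = −log(1.6 × 10^-4) = 3.796
pH = pKa + log([A⁻]/[HA]) = 3.796 + log(0.568/0.107) = 3.796 +0.725

pH = 4.52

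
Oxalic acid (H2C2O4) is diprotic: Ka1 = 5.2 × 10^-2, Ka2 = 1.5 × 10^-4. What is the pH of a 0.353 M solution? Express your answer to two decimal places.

Since Ka1 ≫ Ka2, the first ionization dominates [H+].
Ka1 = x²/(0.353 − x) = 5.2 × 10^-2
Solving the quadratic: x = (−Ka1 + √(Ka1² + 4·Ka1·C₀))/2 = 1.12 × 10^-1 M
pH = −log(1.12 × 10^-1) = 0.95

pH = 0.95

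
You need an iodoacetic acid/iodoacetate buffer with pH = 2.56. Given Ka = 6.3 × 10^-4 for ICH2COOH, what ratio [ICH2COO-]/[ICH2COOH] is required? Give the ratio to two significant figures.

ratio = 0.23

pKa = -log(6.3 × 10^-4) = 3.201
pH = pKa + log(r) ⇒ log(r) = 2.56 − 3.201 = -0.641
r = [ICH2COO-]/[ICH2COOH] = 10^(-0.641) = 0.229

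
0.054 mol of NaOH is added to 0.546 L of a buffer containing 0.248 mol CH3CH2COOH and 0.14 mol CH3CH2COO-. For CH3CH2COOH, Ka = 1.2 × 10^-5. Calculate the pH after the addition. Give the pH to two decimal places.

OH- converts CH3CH2COOH to CH3CH2COO-: CH3CH2COOH → 0.194 mol, CH3CH2COO- → 0.194 mol.
pKa = −log(1.2 × 10^-5) = 4.921
pH = pKa + log([A⁻]/[HA]) = 4.921 + log(0.194/0.194) = 4.921 +0.000

pH = 4.92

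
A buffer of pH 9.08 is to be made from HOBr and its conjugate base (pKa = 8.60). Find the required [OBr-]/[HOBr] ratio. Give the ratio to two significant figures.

pH = pKa + log(r) ⇒ log(r) = 9.08 − 8.60 = +0.48
r = [OBr-]/[HOBr] = 10^(+0.48) = 3.02

ratio = 3.0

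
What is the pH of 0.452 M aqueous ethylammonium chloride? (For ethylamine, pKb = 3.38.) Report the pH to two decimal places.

C2H5NH3+ is the conjugate acid of the weak base C2H5NH2.
Kb = 10^(−3.38) = 4.17 × 10^-4
Ka = Kw/Kb = 1.0×10^-14 / 4.17 × 10^-4 = 2.40 × 10^-11
Ka = [H+]²/(0.452 − [H+]) = 2.40 × 10^-11
Since Ka ≪ C₀, [H+] ≈ √(Ka·C₀) = 3.29 × 10^-6 M.
pH = −log[H+] = −log(3.29 × 10^-6) = 5.48

pH = 5.48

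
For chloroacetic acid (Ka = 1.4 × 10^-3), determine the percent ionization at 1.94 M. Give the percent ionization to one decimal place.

ClCH2COOH ⇌ ClCH2COO- + H+; let x = [H+] at equilibrium.
x ≈ √(Ka·C₀) = √(1.4 × 10^-3 × 1.94) = 5.21 × 10^-2 M
Fraction ionized = 5.21 × 10^-2 / 1.94 = 0.0269 → 2.7%

2.7%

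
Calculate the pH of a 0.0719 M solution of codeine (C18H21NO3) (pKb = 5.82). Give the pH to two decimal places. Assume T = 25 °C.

C18H21NO3 + H2O ⇌ C18H22NO3+ + OH-
Kb = 10^(−5.82) = 1.51 × 10^-6
Kb = x²/(0.0719 − x) = 1.51 × 10^-6
Neglecting x in the denominator: x = √(1.51 × 10^-6 × 0.0719) = 3.29 × 10^-4 M
Check: 0.46% ionized — well under 5%, approximation valid.
pOH = 3.48, so pH = 14.00 − pOH = 10.52

pH = 10.52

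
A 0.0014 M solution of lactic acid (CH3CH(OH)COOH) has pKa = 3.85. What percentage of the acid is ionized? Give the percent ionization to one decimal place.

27.1%

CH3CH(OH)COOH ⇌ CH3CH(OH)COO- + H+; let x = [H+] at equilibrium.
Ka = 10^(−3.85) = 1.41 × 10^-4
Ka = x²/(C₀ − x); solving the quadratic gives x = 3.79 × 10^-4 M.
Fraction ionized = 3.79 × 10^-4 / 0.0014 = 0.2707 → 27.1%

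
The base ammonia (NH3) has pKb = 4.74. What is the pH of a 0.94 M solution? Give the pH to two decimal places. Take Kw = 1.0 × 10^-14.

NH3 + H2O ⇌ NH4+ + OH-
Kb = 10^(−4.74) = 1.82 × 10^-5
Kb = [OH-]²/(0.94 − [OH-]) = 1.82 × 10^-5
Since Kb ≪ C₀, [OH-] ≈ √(Kb·C₀) = 4.14 × 10^-3 M.
Check: 0.44% ionized — well under 5%, approximation valid.
pOH = −log(4.14 × 10^-3) = 2.38; pH = 14.00 − 2.38 = 11.62

pH = 11.62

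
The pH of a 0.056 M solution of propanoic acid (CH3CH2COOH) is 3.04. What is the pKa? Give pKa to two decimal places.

pKa = 4.82

[H+] = 10^(-3.04) = 9.12 × 10^-4 M
At equilibrium [HA] = 0.056 − 9.12 × 10^-4 = 5.51 × 10^-2 M
Ka = [H+][A-]/[HA] = (9.12 × 10^-4)² / 5.51 × 10^-2 = 1.51 × 10^-5
pKa = -log(1.51 × 10^-5) = 4.82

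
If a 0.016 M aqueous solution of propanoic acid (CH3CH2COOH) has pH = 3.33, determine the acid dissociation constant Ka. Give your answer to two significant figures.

Ka = 1.4 × 10^-5

[H+] = 10^(-3.33) = 4.68 × 10^-4 M
At equilibrium [HA] = 0.016 − 4.68 × 10^-4 = 1.55 × 10^-2 M
Ka = [H+][A-]/[HA] = (4.68 × 10^-4)² / 1.55 × 10^-2 = 1.4 × 10^-5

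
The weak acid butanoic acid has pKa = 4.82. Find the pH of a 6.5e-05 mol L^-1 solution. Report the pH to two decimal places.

CH3(CH2)2COOH ⇌ CH3(CH2)2COO- + H+
Ka = 10^(−4.82) = 1.51 × 10^-5
From the ICE table, Ka = [H+]²/(6.5e-05 − [H+]) = 1.51 × 10^-5.
[H+] is not negligible relative to C₀; solve [H+]² + 1.51e-05·[H+] − 9.81e-10 = 0.
[H+] = [−1.51e-05 + √(1.51e-05² + 3.93e-09)]/2 = 2.47 × 10^-5 M
pH = −log[H+] = −log(2.47 × 10^-5) = 4.61

pH = 4.61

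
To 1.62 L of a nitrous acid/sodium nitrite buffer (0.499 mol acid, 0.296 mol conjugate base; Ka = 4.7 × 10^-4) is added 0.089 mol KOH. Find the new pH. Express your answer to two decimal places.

OH- converts HNO2 to NO2-: HNO2 → 0.41 mol, NO2- → 0.385 mol.
pKa = −log(4.7 × 10^-4) = 3.328
Henderson–Hasselbalch with mole ratio 0.385/0.41: pH = 3.328 + (-0.027)

pH = 3.30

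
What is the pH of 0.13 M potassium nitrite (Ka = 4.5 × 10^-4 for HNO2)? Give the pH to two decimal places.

pH = 8.23

NO2- is the conjugate base of the weak acid HNO2.
Kb = Kw/Ka = 1.0×10^-14 / 4.5 × 10^-4 = 2.22 × 10^-11
From the ICE table, Kb = x²/(0.13 − x) = 2.22 × 10^-11.
Since Kb ≪ C₀, x ≈ √(Kb·C₀) = 1.70 × 10^-6 M.
pOH = −log(1.70 × 10^-6) = 5.77; pH = 14.00 − 5.77 = 8.23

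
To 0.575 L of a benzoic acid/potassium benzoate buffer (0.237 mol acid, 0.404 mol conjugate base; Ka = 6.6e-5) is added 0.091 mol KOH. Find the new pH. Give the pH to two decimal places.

pH = 4.71

After neutralization: n(C6H5COOH) = 0.146 mol, n(C6H5COO-) = 0.495 mol.
pKa = −log(6.6 × 10^-5) = 4.180
pH = pKa + log(n_C6H5COO-/n_C6H5COOH) = 4.180 + log(0.495/0.146) = 4.180 + (+0.530)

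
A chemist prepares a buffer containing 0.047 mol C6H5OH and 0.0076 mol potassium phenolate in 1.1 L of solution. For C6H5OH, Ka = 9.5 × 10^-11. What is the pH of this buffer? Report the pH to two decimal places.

pH = 9.23

pKa = −log(9.5 × 10^-11) = 10.022
pH = pKa + log([A⁻]/[HA]) = 10.022 + log(0.0076/0.047)
pH = 10.022 + (-0.791) = 9.23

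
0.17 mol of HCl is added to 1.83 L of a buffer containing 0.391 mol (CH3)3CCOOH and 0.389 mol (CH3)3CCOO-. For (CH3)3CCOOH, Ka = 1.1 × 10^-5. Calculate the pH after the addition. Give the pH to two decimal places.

Added H+ converts (CH3)3CCOO- to (CH3)3CCOOH: (CH3)3CCOOH → 0.561 mol, (CH3)3CCOO- → 0.219 mol.
pKa = −log(1.1 × 10^-5) = 4.959
pH = pKa + log([A⁻]/[HA]) = 4.959 + log(0.219/0.561) = 4.959 -0.409

pH = 4.55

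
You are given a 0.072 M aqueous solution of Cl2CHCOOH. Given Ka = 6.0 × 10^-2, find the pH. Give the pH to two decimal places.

Cl2CHCOOH ⇌ Cl2CHCOO- + H+
From the ICE table, Ka = x²/(0.072 − x) = 6.0 × 10^-2.
The 5% rule fails; solving x² + Ka·x − Ka·C₀ = 0 exactly:
x = [−0.06 + √(0.06² + 0.0173)]/2 = 4.22 × 10^-2 M
pH = −log[H+] = −log(4.22 × 10^-2) = 1.37

pH = 1.37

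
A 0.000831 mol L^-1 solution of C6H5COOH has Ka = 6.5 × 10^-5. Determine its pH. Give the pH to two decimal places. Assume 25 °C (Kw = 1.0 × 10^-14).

C6H5COOH ⇌ C6H5COO- + H+
From the ICE table, Ka = [H+]²/(0.000831 − [H+]) = 6.5 × 10^-5.
The 5% rule fails; solving [H+]² + Ka·[H+] − Ka·C₀ = 0 exactly:
[H+] = [−6.5e-05 + √(6.5e-05² + 2.16e-07)]/2 = 2.02 × 10^-4 M
pH = −log(2.02 × 10^-4) = 3.69

pH = 3.69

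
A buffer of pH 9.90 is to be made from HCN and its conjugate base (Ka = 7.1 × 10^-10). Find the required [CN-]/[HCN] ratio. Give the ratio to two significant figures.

pKa = -log(7.1 × 10^-10) = 9.149
pH = pKa + log(r) ⇒ log(r) = 9.90 − 9.149 = +0.751
r = [CN-]/[HCN] = 10^(+0.751) = 5.64

ratio = 5.6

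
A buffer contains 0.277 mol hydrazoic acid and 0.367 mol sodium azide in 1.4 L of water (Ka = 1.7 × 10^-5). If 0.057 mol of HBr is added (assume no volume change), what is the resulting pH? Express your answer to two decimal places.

After neutralization: n(HN3) = 0.334 mol, n(N3-) = 0.31 mol.
pKa = −log(1.7 × 10^-5) = 4.770
pH = pKa + log([A⁻]/[HA]) = 4.770 + log(0.31/0.334) = 4.770 -0.032

pH = 4.74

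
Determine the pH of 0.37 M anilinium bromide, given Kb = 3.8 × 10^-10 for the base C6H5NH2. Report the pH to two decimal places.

pH = 2.51

C6H5NH3+ is the conjugate acid of the weak base C6H5NH2.
Ka = Kw/Kb = 1.0×10^-14 / 3.8 × 10^-10 = 2.63 × 10^-5
Let x = [H+] at equilibrium. Ka = x²/(0.37 − x).
Assume x ≪ 0.37: x ≈ √(2.63 × 10^-5 × 0.37) = 3.12 × 10^-3 M
Check: 0.84% ionized — well under 5%, approximation valid.
pH = −log(3.12 × 10^-3) = 2.51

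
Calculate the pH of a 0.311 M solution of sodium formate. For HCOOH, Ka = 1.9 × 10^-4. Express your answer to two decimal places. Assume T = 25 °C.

pH = 8.61

HCOO- is the conjugate base of the weak acid HCOOH.
Kb = Kw/Ka = 1.0×10^-14 / 1.9 × 10^-4 = 5.26 × 10^-11
Kb = [OH-]²/(0.311 − [OH-]) = 5.26 × 10^-11
Assume [OH-] ≪ 0.311: [OH-] ≈ √(5.26 × 10^-11 × 0.311) = 4.04 × 10^-6 M
([OH-]/C₀ = 0.0013% < 5%, so the approximation holds.)
pOH = 5.39, so pH = 14.00 − pOH = 8.61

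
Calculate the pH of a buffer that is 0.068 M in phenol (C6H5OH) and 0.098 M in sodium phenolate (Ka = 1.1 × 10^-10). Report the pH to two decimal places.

pH = 10.12

pKa = −log(1.1 × 10^-10) = 9.959
Henderson–Hasselbalch: pH = pKa + log([C6H5O-]/[C6H5OH]) = 9.959 + log(0.098/0.068)
pH = 9.959 + (+0.159) = 10.12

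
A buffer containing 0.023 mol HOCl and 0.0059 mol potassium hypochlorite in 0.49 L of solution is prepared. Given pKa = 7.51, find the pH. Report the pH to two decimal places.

pH = pKa + log([A⁻]/[HA]) = 7.51 + log(0.0059/0.023)
pH = 7.51 + (-0.591) = 6.92

pH = 6.92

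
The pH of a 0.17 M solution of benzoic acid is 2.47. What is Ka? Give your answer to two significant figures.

[H+] = 10^(-2.47) = 3.39 × 10^-3 M
At equilibrium [HA] = 0.17 − 3.39 × 10^-3 = 1.67 × 10^-1 M
Ka = [H+][A-]/[HA] = (3.39 × 10^-3)² / 1.67 × 10^-1 = 6.9 × 10^-5

Ka = 6.9 × 10^-5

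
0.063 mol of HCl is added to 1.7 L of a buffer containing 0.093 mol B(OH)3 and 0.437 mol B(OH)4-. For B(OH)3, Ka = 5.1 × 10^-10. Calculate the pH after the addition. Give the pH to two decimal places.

Added H+ converts B(OH)4- to B(OH)3: B(OH)3 → 0.156 mol, B(OH)4- → 0.374 mol.
pKa = −log(5.1 × 10^-10) = 9.292
pH = pKa + log([A⁻]/[HA]) = 9.292 + log(0.374/0.156) = 9.292 +0.380

pH = 9.67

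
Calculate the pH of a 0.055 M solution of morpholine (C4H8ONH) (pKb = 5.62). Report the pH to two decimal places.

pH = 10.56

C4H8ONH + H2O ⇌ C4H8ONH2+ + OH-
Kb = 10^(−5.62) = 2.40 × 10^-6
Kb = x²/(0.055 − x) = 2.40 × 10^-6
Assume x ≪ 0.055: x ≈ √(2.40 × 10^-6 × 0.055) = 3.63 × 10^-4 M
(x/C₀ = 0.66% < 5%, so the approximation holds.)
pOH = 3.44, so pH = 14.00 − pOH = 10.56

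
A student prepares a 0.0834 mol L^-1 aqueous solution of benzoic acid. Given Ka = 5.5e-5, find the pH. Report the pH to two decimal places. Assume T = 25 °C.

C6H5COOH ⇌ C6H5COO- + H+
From the ICE table, Ka = x²/(0.0834 − x) = 5.5 × 10^-5.
Since Ka ≪ C₀, x ≈ √(Ka·C₀) = 2.14 × 10^-3 M.
pH = −log(2.14 × 10^-3) = 2.67

pH = 2.67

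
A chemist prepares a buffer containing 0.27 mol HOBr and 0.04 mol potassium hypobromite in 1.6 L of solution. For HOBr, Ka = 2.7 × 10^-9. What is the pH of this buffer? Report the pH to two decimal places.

pKa = −log(2.7 × 10^-9) = 8.569
Using pH = pKa + log([base]/[acid]) with [base]/[acid] = 0.04/0.27:
pH = 8.569 + (-0.829) = 7.74

pH = 7.74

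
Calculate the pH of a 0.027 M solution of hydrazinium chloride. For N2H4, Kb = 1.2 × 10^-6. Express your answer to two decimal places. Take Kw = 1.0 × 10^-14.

pH = 4.82

N2H5+ is the conjugate acid of the weak base N2H4.
Ka = Kw/Kb = 1.0×10^-14 / 1.2 × 10^-6 = 8.33 × 10^-9
Ka = [H+]²/(0.027 − [H+]) = 8.33 × 10^-9
Assume [H+] ≪ 0.027: [H+] ≈ √(8.33 × 10^-9 × 0.027) = 1.50 × 10^-5 M
Check: 0.056% ionized — well under 5%, approximation valid.
pH = −log(1.50 × 10^-5) = 4.82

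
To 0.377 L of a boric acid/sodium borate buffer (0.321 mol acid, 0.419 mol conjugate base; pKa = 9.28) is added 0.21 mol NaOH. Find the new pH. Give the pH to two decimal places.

pH = 10.03

OH- converts B(OH)3 to B(OH)4-: B(OH)3 → 0.111 mol, B(OH)4- → 0.629 mol.
pH = pKa + log(n_B(OH)4-/n_B(OH)3) = 9.28 + log(0.629/0.111) = 9.28 + (+0.753)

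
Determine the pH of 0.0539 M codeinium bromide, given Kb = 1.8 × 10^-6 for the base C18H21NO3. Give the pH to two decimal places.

C18H22NO3+ is the conjugate acid of the weak base C18H21NO3.
Ka = Kw/Kb = 1.0×10^-14 / 1.8 × 10^-6 = 5.56 × 10^-9
From the ICE table, Ka = [H+]²/(0.0539 − [H+]) = 5.56 × 10^-9.
Since Ka ≪ C₀, [H+] ≈ √(Ka·C₀) = 1.73 × 10^-5 M.
([H+]/C₀ = 0.032% < 5%, so the approximation holds.)
pH = −log(1.73 × 10^-5) = 4.76

pH = 4.76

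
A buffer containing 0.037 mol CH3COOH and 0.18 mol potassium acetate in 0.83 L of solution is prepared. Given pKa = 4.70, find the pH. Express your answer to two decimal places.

Using pH = pKa + log([base]/[acid]) with [base]/[acid] = 0.18/0.037:
pH = 4.70 + (+0.687) = 5.39

pH = 5.39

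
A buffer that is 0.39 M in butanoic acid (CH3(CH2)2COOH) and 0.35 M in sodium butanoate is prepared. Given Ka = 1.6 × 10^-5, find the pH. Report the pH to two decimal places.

pH = 4.75

pKa = −log(1.6 × 10^-5) = 4.796
Henderson–Hasselbalch: pH = pKa + log([CH3(CH2)2COO-]/[CH3(CH2)2COOH]) = 4.796 + log(0.35/0.39)
pH = 4.796 + (-0.047) = 4.75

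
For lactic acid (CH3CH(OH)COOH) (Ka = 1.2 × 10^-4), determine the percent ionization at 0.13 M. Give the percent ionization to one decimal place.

3.0%

CH3CH(OH)COOH ⇌ CH3CH(OH)COO- + H+; let x = [H+] at equilibrium.
x ≈ √(Ka·C₀) = √(1.2 × 10^-4 × 0.13) = 3.95 × 10^-3 M
% ionization = x/C₀ × 100% = 3.95 × 10^-3/0.13 × 100% = 3.0%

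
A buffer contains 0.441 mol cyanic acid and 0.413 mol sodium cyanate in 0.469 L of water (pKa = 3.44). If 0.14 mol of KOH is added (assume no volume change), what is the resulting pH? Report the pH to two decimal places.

pH = 3.70

OH- converts HOCN to OCN-: HOCN → 0.301 mol, OCN- → 0.553 mol.
Henderson–Hasselbalch with mole ratio 0.553/0.301: pH = 3.44 + (+0.264)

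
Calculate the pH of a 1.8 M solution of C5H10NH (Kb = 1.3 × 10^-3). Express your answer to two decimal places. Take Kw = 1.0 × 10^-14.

pH = 12.68

C5H10NH + H2O ⇌ C5H10NH2+ + OH-
Kb = [OH-]²/(1.8 − [OH-]) = 1.3 × 10^-3
Assume [OH-] ≪ 1.8: [OH-] ≈ √(1.3 × 10^-3 × 1.8) = 4.84 × 10^-2 M
([OH-]/C₀ = 2.7% < 5%, so the approximation holds.)
pOH = −log(4.84 × 10^-2) = 1.32; pH = 14.00 − 1.32 = 12.68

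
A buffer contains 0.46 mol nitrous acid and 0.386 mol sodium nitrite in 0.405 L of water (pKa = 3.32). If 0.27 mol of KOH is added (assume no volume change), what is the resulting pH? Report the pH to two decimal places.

OH- converts HNO2 to NO2-: HNO2 → 0.19 mol, NO2- → 0.656 mol.
pH = pKa + log([A⁻]/[HA]) = 3.32 + log(0.656/0.19) = 3.32 +0.538

pH = 3.86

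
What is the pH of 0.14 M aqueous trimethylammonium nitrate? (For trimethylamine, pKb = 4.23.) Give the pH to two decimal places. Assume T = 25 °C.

(CH3)3NH+ is the conjugate acid of the weak base (CH3)3N.
Kb = 10^(−4.23) = 5.89 × 10^-5
Ka = Kw/Kb = 1.0×10^-14 / 5.89 × 10^-5 = 1.70 × 10^-10
Ka = [H+]²/(0.14 − [H+]) = 1.70 × 10^-10
Assume [H+] ≪ 0.14: [H+] ≈ √(1.70 × 10^-10 × 0.14) = 4.88 × 10^-6 M
Check: 0.0035% ionized — well under 5%, approximation valid.
pH = −log(4.88 × 10^-6) = 5.31

pH = 5.31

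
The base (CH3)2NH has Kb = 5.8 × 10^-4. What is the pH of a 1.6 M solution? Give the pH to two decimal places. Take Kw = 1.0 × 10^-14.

(CH3)2NH + H2O ⇌ (CH3)2NH2+ + OH-
From the ICE table, Kb = [OH-]²/(1.6 − [OH-]) = 5.8 × 10^-4.
Assume [OH-] ≪ 1.6: [OH-] ≈ √(5.8 × 10^-4 × 1.6) = 3.05 × 10^-2 M
([OH-]/C₀ = 1.9% < 5%, so the approximation holds.)
pOH = 1.52, so pH = 14.00 − pOH = 12.48

pH = 12.48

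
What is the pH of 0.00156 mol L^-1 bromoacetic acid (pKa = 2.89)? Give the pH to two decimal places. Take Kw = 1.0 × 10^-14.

pH = 3.04

BrCH2COOH ⇌ BrCH2COO- + H+
Ka = 10^(−2.89) = 1.29 × 10^-3
From the ICE table, Ka = [H+]²/(0.00156 − [H+]) = 1.29 × 10^-3.
[H+] is not negligible relative to C₀; solve [H+]² + 0.00129·[H+] − 2.01e-06 = 0.
[H+] = [−0.00129 + √(0.00129² + 8.05e-06)]/2 = 9.13 × 10^-4 M
pH = −log(9.13 × 10^-4) = 3.04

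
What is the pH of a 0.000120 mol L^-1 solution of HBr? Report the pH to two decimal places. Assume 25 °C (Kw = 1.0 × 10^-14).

HBr is a strong acid and dissociates completely, so [H+] = 0.000120 M.
pH = -log(0.00012) = 3.92

pH = 3.92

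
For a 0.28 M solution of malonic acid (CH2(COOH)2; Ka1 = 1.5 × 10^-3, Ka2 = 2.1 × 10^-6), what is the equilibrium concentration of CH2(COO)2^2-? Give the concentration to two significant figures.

2.1 × 10^-6 M

First ionization gives [H+] ≈ [CH2(COOH)COO-] = 1.98 × 10^-2 M.
Second step: Ka2 = [H+][CH2(COO)2^2-]/[CH2(COOH)COO-] ≈ [CH2(COO)2^2-] (since [H+] ≈ [CH2(COOH)COO-]).
So [CH2(COO)2^2-] ≈ Ka2.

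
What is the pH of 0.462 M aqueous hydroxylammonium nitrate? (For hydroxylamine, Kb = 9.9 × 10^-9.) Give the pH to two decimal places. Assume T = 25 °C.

NH3OH+ is the conjugate acid of the weak base NH2OH.
Ka = Kw/Kb = 1.0×10^-14 / 9.9 × 10^-9 = 1.01 × 10^-6
Let x = [H+] at equilibrium. Ka = x²/(0.462 − x).
Since Ka ≪ C₀, x ≈ √(Ka·C₀) = 6.83 × 10^-4 M.
(x/C₀ = 0.15% < 5%, so the approximation holds.)
pH = −log(6.83 × 10^-4) = 3.17

pH = 3.17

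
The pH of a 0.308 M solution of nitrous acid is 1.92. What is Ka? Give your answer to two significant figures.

[H+] = 10^(-1.92) = 1.20 × 10^-2 M
At equilibrium [HA] = 0.308 − 1.20 × 10^-2 = 2.96 × 10^-1 M
Ka = [H+][A-]/[HA] = (1.20 × 10^-2)² / 2.96 × 10^-1 = 4.9 × 10^-4

Ka = 4.9 × 10^-4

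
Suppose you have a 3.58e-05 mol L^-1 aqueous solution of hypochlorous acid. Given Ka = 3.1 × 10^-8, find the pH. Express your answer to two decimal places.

HOCl ⇌ OCl- + H+
Ka = x²/(3.58e-05 − x) = 3.1 × 10^-8
Assume x ≪ 3.58e-05: x ≈ √(3.1 × 10^-8 × 3.58e-05) = 1.05 × 10^-6 M
(x/C₀ = 2.9% < 5%, so the approximation holds.)
pH = −log(1.05 × 10^-6) = 5.98

pH = 5.98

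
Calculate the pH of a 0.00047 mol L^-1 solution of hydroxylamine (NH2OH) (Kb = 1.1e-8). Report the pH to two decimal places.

pH = 8.36

NH2OH + H2O ⇌ NH3OH+ + OH-
From the ICE table, Kb = x²/(0.00047 − x) = 1.1 × 10^-8.
Neglecting x in the denominator: x = √(1.1 × 10^-8 × 0.00047) = 2.27 × 10^-6 M
Check: 0.48% ionized — well under 5%, approximation valid.
pOH = 5.64, so pH = 14.00 − pOH = 8.36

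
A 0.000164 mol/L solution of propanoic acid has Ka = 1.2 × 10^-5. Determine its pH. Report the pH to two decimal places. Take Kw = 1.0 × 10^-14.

pH = 4.41

CH3CH2COOH ⇌ CH3CH2COO- + H+
From the ICE table, Ka = x²/(0.000164 − x) = 1.2 × 10^-5.
Here C₀/Ka ≈ 13.7, so the small-x approximation fails. Use the quadratic:
x = (−Ka + √(Ka² + 4·Ka·C₀))/2 = 3.88 × 10^-5 M
pH = −log[H+] = −log(3.88 × 10^-5) = 4.41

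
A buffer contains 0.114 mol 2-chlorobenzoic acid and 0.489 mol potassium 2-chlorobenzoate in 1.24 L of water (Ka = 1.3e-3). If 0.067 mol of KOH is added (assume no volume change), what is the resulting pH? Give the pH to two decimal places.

After neutralization: n(ClC6H4COOH) = 0.047 mol, n(ClC6H4COO-) = 0.556 mol.
pKa = −log(1.3 × 10^-3) = 2.886
pH = pKa + log([A⁻]/[HA]) = 2.886 + log(0.556/0.047) = 2.886 +1.073

pH = 3.96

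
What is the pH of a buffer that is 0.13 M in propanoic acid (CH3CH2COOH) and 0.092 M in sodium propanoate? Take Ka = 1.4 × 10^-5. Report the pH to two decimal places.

pKa = −log(1.4 × 10^-5) = 4.854
Using pH = pKa + log([base]/[acid]) with [base]/[acid] = 0.092/0.13:
pH = 4.854 + (-0.150) = 4.70

pH = 4.70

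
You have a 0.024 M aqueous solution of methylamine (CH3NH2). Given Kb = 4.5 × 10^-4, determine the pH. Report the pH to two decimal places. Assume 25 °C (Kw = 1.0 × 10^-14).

pH = 11.49

CH3NH2 + H2O ⇌ CH3NH3+ + OH-
Kb = [OH-]²/(0.024 − [OH-]) = 4.5 × 10^-4
[OH-] is not negligible relative to C₀; solve [OH-]² + 0.00045·[OH-] − 1.08e-05 = 0.
[OH-] = (−Kb + √(Kb² + 4·Kb·C₀))/2 = 3.07 × 10^-3 M
pOH = 2.51, so pH = 14.00 − pOH = 11.49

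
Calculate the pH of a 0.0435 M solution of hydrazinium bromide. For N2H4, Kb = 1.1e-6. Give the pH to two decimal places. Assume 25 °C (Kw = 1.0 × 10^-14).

N2H5+ is the conjugate acid of the weak base N2H4.
Ka = Kw/Kb = 1.0×10^-14 / 1.1 × 10^-6 = 9.09 × 10^-9
Ka = x²/(0.0435 − x) = 9.09 × 10^-9
Assume x ≪ 0.0435: x ≈ √(9.09 × 10^-9 × 0.0435) = 1.99 × 10^-5 M
pH = −log[H+] = −log(1.99 × 10^-5) = 4.70

pH = 4.70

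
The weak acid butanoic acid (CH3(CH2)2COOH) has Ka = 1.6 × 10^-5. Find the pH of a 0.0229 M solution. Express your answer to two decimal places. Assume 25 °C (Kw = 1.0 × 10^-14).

pH = 3.22

CH3(CH2)2COOH ⇌ CH3(CH2)2COO- + H+
Let x = [H+] at equilibrium. Ka = x²/(0.0229 − x).
Assume x ≪ 0.0229: x ≈ √(1.6 × 10^-5 × 0.0229) = 6.05 × 10^-4 M
Check: 2.6% ionized — well under 5%, approximation valid.
pH = −log(6.05 × 10^-4) = 3.22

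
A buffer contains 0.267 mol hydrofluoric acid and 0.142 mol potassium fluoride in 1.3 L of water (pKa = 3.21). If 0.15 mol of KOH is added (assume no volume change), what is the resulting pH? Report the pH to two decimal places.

OH- converts HF to F-: HF → 0.117 mol, F- → 0.292 mol.
pH = pKa + log(n_F-/n_HF) = 3.21 + log(0.292/0.117) = 3.21 + (+0.397)

pH = 3.61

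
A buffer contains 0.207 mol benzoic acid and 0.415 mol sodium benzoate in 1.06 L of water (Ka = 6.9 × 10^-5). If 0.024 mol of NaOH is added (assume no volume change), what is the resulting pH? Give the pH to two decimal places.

After neutralization: n(C6H5COOH) = 0.183 mol, n(C6H5COO-) = 0.439 mol.
pKa = −log(6.9 × 10^-5) = 4.161
pH = pKa + log(n_C6H5COO-/n_C6H5COOH) = 4.161 + log(0.439/0.183) = 4.161 + (+0.380)

pH = 4.54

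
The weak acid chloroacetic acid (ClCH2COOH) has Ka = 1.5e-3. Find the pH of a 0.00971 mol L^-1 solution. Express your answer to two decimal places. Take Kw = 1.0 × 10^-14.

ClCH2COOH ⇌ ClCH2COO- + H+
From the ICE table, Ka = [H+]²/(0.00971 − [H+]) = 1.5 × 10^-3.
Here C₀/Ka ≈ 6.47, so the small-[H+] approximation fails. Use the quadratic:
[H+] = (−Ka + √(Ka² + 4·Ka·C₀))/2 = 3.14 × 10^-3 M
pH = −log[H+] = −log(3.14 × 10^-3) = 2.50

pH = 2.50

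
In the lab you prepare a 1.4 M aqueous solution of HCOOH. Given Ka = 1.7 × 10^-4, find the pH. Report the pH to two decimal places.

pH = 1.81

HCOOH ⇌ HCOO- + H+
Let x = [H+] at equilibrium. Ka = x²/(1.4 − x).
Neglecting x in the denominator: x = √(1.7 × 10^-4 × 1.4) = 1.54 × 10^-2 M
Check: 1.1% ionized — well under 5%, approximation valid.
pH = −log(1.54 × 10^-2) = 1.81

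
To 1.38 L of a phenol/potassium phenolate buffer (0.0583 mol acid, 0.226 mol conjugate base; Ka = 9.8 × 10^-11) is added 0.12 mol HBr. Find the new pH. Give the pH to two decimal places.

pH = 9.78

Added H+ converts C6H5O- to C6H5OH: C6H5OH → 0.178 mol, C6H5O- → 0.106 mol.
pKa = −log(9.8 × 10^-11) = 10.009
Henderson–Hasselbalch with mole ratio 0.106/0.178: pH = 10.009 + (-0.225)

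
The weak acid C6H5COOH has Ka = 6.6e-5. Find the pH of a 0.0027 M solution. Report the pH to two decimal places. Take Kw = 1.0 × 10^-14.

pH = 3.41

C6H5COOH ⇌ C6H5COO- + H+
From the ICE table, Ka = [H+]²/(0.0027 − [H+]) = 6.6 × 10^-5.
Here C₀/Ka ≈ 40.9, so the small-[H+] approximation fails. Use the quadratic:
[H+] = (−Ka + √(Ka² + 4·Ka·C₀))/2 = 3.90 × 10^-4 M
pH = −log[H+] = −log(3.90 × 10^-4) = 3.41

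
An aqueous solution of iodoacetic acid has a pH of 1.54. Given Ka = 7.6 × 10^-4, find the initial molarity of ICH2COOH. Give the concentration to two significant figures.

[H+] = 10^(-1.54) = 2.88 × 10^-2 M = x
Ka = x²/(C₀ − x) ⇒ C₀ = x + x²/Ka
C₀ = 2.88 × 10^-2 + (2.88 × 10^-2)²/(7.6 × 10^-4) = 1.12 M

C₀ = 1.1 M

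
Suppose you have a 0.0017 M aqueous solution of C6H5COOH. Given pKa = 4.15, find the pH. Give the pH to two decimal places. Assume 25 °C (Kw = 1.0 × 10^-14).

C6H5COOH ⇌ C6H5COO- + H+
Ka = 10^(−4.15) = 7.08 × 10^-5
Ka = x²/(0.0017 − x) = 7.08 × 10^-5
The 5% rule fails; solving x² + Ka·x − Ka·C₀ = 0 exactly:
x = [−7.08e-05 + √(7.08e-05² + 4.81e-07)]/2 = 3.13 × 10^-4 M
pH = −log(3.13 × 10^-4) = 3.50

pH = 3.50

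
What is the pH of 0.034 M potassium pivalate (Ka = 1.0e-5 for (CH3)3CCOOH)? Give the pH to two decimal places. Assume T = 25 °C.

(CH3)3CCOO- is the conjugate base of the weak acid (CH3)3CCOOH.
Kb = Kw/Ka = 1.0×10^-14 / 1.0 × 10^-5 = 1.00 × 10^-9
From the ICE table, Kb = [OH-]²/(0.034 − [OH-]) = 1.00 × 10^-9.
Neglecting [OH-] in the denominator: [OH-] = √(1.00 × 10^-9 × 0.034) = 5.83 × 10^-6 M
([OH-]/C₀ = 0.017% < 5%, so the approximation holds.)
pOH = 5.23, so pH = 14.00 − pOH = 8.77

pH = 8.77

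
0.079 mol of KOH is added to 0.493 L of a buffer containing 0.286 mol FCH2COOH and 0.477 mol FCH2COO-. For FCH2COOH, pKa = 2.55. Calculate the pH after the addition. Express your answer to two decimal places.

pH = 2.98

OH- converts FCH2COOH to FCH2COO-: FCH2COOH → 0.207 mol, FCH2COO- → 0.556 mol.
pH = pKa + log([A⁻]/[HA]) = 2.55 + log(0.556/0.207) = 2.55 +0.429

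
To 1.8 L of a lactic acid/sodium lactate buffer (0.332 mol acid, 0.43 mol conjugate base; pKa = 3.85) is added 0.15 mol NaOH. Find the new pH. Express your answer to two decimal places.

After neutralization: n(CH3CH(OH)COOH) = 0.182 mol, n(CH3CH(OH)COO-) = 0.58 mol.
pH = pKa + log(n_CH3CH(OH)COO-/n_CH3CH(OH)COOH) = 3.85 + log(0.58/0.182) = 3.85 + (+0.503)

pH = 4.35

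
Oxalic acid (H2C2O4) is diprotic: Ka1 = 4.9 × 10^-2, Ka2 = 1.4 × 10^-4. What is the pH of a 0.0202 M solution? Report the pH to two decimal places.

pH = 1.81

Since Ka1 ≫ Ka2, the first ionization dominates [H+].
Ka1 = x²/(0.0202 − x) = 4.9 × 10^-2
Solving the quadratic: x = (−Ka1 + √(Ka1² + 4·Ka1·C₀))/2 = 1.54 × 10^-2 M
pH = −log(1.54 × 10^-2) = 1.81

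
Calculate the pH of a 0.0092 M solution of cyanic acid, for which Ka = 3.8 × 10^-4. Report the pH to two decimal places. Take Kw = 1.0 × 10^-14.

HOCN ⇌ OCN- + H+
From the ICE table, Ka = [H+]²/(0.0092 − [H+]) = 3.8 × 10^-4.
Here C₀/Ka ≈ 24.2, so the small-[H+] approximation fails. Use the quadratic:
[H+] = [−0.00038 + √(0.00038² + 1.4e-05)]/2 = 1.69 × 10^-3 M
pH = −log(1.69 × 10^-3) = 2.77

pH = 2.77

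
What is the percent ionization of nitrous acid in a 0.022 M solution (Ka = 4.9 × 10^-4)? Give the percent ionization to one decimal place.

13.9%

HNO2 ⇌ NO2- + H+; let x = [H+] at equilibrium.
Ka = x²/(C₀ − x); solving the quadratic gives x = 3.05 × 10^-3 M.
% ionization = x/C₀ × 100% = 3.05 × 10^-3/0.022 × 100% = 13.9%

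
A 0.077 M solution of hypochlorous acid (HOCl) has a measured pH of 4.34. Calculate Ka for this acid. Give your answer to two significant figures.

[H+] = 10^(-4.34) = 4.57 × 10^-5 M
At equilibrium [HA] = 0.077 − 4.57 × 10^-5 = 7.70 × 10^-2 M
Ka = [H+][A-]/[HA] = (4.57 × 10^-5)² / 7.70 × 10^-2 = 2.7 × 10^-8

Ka = 2.7 × 10^-8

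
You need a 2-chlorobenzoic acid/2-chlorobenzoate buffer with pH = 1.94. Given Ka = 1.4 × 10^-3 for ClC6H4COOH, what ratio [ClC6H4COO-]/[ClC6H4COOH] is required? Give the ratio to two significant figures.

ratio = 0.12

pKa = -log(1.4 × 10^-3) = 2.854
pH = pKa + log(r) ⇒ log(r) = 1.94 − 2.854 = -0.914
r = [ClC6H4COO-]/[ClC6H4COOH] = 10^(-0.914) = 0.122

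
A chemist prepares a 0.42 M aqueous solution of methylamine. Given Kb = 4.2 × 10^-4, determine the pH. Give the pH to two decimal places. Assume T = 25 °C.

CH3NH2 + H2O ⇌ CH3NH3+ + OH-
From the ICE table, Kb = [OH-]²/(0.42 − [OH-]) = 4.2 × 10^-4.
Neglecting [OH-] in the denominator: [OH-] = √(4.2 × 10^-4 × 0.42) = 1.33 × 10^-2 M
Check: 3.2% ionized — well under 5%, approximation valid.
pOH = 1.88, so pH = 14.00 − pOH = 12.12

pH = 12.12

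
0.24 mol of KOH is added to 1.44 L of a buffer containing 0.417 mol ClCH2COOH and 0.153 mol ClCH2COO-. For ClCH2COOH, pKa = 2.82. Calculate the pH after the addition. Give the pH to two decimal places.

After neutralization: n(ClCH2COOH) = 0.177 mol, n(ClCH2COO-) = 0.393 mol.
pH = pKa + log([A⁻]/[HA]) = 2.82 + log(0.393/0.177) = 2.82 +0.346

pH = 3.17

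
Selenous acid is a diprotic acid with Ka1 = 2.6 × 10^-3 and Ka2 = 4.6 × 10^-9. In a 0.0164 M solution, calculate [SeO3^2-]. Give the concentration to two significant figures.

First ionization gives [H+] ≈ [HSeO3-] = 5.36 × 10^-3 M.
Second step: Ka2 = [H+][SeO3^2-]/[HSeO3-] ≈ [SeO3^2-] (since [H+] ≈ [HSeO3-]).
So [SeO3^2-] ≈ Ka2.

4.6 × 10^-9 M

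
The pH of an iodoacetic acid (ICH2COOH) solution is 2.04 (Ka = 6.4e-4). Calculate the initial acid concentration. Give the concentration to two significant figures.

[H+] = 10^(-2.04) = 9.12 × 10^-3 M = x
Ka = x²/(C₀ − x) ⇒ C₀ = x + x²/Ka
C₀ = 9.12 × 10^-3 + (9.12 × 10^-3)²/(6.4 × 10^-4) = 1.39 × 10^-1 M

C₀ = 1.4 × 10^-1 M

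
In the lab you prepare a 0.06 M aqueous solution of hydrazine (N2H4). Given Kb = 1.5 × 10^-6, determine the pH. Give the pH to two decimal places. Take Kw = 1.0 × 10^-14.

pH = 10.48

N2H4 + H2O ⇌ N2H5+ + OH-
Kb = [OH-]²/(0.06 − [OH-]) = 1.5 × 10^-6
Since Kb ≪ C₀, [OH-] ≈ √(Kb·C₀) = 3.00 × 10^-4 M.
([OH-]/C₀ = 0.5% < 5%, so the approximation holds.)
pOH = 3.52, so pH = 14.00 − pOH = 10.48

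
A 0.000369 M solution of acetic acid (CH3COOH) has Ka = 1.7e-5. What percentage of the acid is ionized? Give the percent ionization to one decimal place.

19.3%

CH3COOH ⇌ CH3COO- + H+; let x = [H+] at equilibrium.
Solve x² + 1.7e-05x − 6.27e-09 = 0 → x = 7.12 × 10^-5 M
% ionization = x/C₀ × 100% = 7.12 × 10^-5/0.000369 × 100% = 19.3%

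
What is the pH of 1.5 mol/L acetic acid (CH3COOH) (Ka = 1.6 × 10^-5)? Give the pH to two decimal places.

CH3COOH ⇌ CH3COO- + H+
Let x = [H+] at equilibrium. Ka = x²/(1.5 − x).
Since Ka ≪ C₀, x ≈ √(Ka·C₀) = 4.90 × 10^-3 M.
(x/C₀ = 0.33% < 5%, so the approximation holds.)
pH = −log[H+] = −log(4.90 × 10^-3) = 2.31

pH = 2.31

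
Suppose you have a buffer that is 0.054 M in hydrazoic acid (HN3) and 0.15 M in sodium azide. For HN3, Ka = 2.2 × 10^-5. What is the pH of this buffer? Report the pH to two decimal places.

pKa = −log(2.2 × 10^-5) = 4.658
pH = pKa + log([A⁻]/[HA]) = 4.658 + log(0.15/0.054)
pH = 4.658 + (+0.444) = 5.10

pH = 5.10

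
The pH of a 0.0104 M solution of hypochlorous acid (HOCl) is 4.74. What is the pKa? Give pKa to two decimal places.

[H+] = 10^(-4.74) = 1.82 × 10^-5 M
At equilibrium [HA] = 0.0104 − 1.82 × 10^-5 = 1.04 × 10^-2 M
Ka = [H+][A-]/[HA] = (1.82 × 10^-5)² / 1.04 × 10^-2 = 3.18 × 10^-8
pKa = -log(3.18 × 10^-8) = 7.50

pKa = 7.50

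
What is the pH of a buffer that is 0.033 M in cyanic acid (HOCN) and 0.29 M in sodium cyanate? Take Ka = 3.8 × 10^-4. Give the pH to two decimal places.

pH = 4.36

pKa = −log(3.8 × 10^-4) = 3.420
Henderson–Hasselbalch: pH = pKa + log([OCN-]/[HOCN]) = 3.420 + log(0.29/0.033)
pH = 3.420 + (+0.944) = 4.36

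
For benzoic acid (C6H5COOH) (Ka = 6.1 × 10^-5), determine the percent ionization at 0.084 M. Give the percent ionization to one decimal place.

C6H5COOH ⇌ C6H5COO- + H+; let x = [H+] at equilibrium.
x ≈ √(Ka·C₀) = √(6.1 × 10^-5 × 0.084) = 2.26 × 10^-3 M
% ionization = x/C₀ × 100% = 2.26 × 10^-3/0.084 × 100% = 2.7%

2.7%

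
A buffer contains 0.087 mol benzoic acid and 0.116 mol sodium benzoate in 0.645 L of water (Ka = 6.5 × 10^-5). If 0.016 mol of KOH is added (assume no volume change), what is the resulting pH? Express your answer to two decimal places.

pH = 4.46

OH- converts C6H5COOH to C6H5COO-: C6H5COOH → 0.071 mol, C6H5COO- → 0.132 mol.
pKa = −log(6.5 × 10^-5) = 4.187
pH = pKa + log(n_C6H5COO-/n_C6H5COOH) = 4.187 + log(0.132/0.071) = 4.187 + (+0.269)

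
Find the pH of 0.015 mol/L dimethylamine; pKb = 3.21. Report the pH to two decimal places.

(CH3)2NH + H2O ⇌ (CH3)2NH2+ + OH-
Kb = 10^(−3.21) = 6.17 × 10^-4
Let x = [OH-] at equilibrium. Kb = x²/(0.015 − x).
x is not negligible relative to C₀; solve x² + 0.000617·x − 9.26e-06 = 0.
x = (−Kb + √(Kb² + 4·Kb·C₀))/2 = 2.75 × 10^-3 M
pOH = 2.56, so pH = 14.00 − pOH = 11.44

pH = 11.44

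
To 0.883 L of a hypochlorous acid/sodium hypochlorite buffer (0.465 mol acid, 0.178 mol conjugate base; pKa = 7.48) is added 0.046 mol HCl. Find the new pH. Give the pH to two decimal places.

Added H+ converts OCl- to HOCl: HOCl → 0.511 mol, OCl- → 0.132 mol.
pH = pKa + log(n_OCl-/n_HOCl) = 7.48 + log(0.132/0.511) = 7.48 + (-0.588)

pH = 6.89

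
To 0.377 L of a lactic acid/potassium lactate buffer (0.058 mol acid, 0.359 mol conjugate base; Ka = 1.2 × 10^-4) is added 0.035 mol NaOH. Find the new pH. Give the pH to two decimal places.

pH = 5.15

After neutralization: n(CH3CH(OH)COOH) = 0.023 mol, n(CH3CH(OH)COO-) = 0.394 mol.
pKa = −log(1.2 × 10^-4) = 3.921
pH = pKa + log(n_CH3CH(OH)COO-/n_CH3CH(OH)COOH) = 3.921 + log(0.394/0.023) = 3.921 + (+1.234)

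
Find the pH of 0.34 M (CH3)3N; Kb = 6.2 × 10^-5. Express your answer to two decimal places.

(CH3)3N + H2O ⇌ (CH3)3NH+ + OH-
Kb = [OH-]²/(0.34 − [OH-]) = 6.2 × 10^-5
Since Kb ≪ C₀, [OH-] ≈ √(Kb·C₀) = 4.59 × 10^-3 M.
Check: 1.4% ionized — well under 5%, approximation valid.
pOH = 2.34, so pH = 14.00 − pOH = 11.66

pH = 11.66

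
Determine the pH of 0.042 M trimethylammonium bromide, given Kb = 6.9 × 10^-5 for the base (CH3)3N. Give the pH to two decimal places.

(CH3)3NH+ is the conjugate acid of the weak base (CH3)3N.
Ka = Kw/Kb = 1.0×10^-14 / 6.9 × 10^-5 = 1.45 × 10^-10
Let x = [H+] at equilibrium. Ka = x²/(0.042 − x).
Neglecting x in the denominator: x = √(1.45 × 10^-10 × 0.042) = 2.47 × 10^-6 M
(x/C₀ = 0.0059% < 5%, so the approximation holds.)
pH = −log[H+] = −log(2.47 × 10^-6) = 5.61

pH = 5.61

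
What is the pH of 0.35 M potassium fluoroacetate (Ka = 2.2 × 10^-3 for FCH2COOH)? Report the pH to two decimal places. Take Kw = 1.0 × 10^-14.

pH = 8.10

FCH2COO- is the conjugate base of the weak acid FCH2COOH.
Kb = Kw/Ka = 1.0×10^-14 / 2.2 × 10^-3 = 4.55 × 10^-12
From the ICE table, Kb = x²/(0.35 − x) = 4.55 × 10^-12.
Neglecting x in the denominator: x = √(4.55 × 10^-12 × 0.35) = 1.26 × 10^-6 M
pOH = 5.90, so pH = 14.00 − pOH = 8.10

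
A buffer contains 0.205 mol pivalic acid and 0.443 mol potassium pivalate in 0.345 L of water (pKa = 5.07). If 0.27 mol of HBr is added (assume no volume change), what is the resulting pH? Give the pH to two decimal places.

After neutralization: n((CH3)3CCOOH) = 0.475 mol, n((CH3)3CCOO-) = 0.173 mol.
pH = pKa + log([A⁻]/[HA]) = 5.07 + log(0.173/0.475) = 5.07 -0.439

pH = 4.63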